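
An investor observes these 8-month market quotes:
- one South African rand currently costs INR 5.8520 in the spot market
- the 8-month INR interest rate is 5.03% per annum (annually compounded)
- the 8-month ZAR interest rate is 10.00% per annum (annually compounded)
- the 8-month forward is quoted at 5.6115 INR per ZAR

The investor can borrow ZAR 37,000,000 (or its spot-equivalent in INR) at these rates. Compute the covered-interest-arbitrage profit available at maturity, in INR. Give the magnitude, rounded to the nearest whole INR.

INR 2,479,027

T = 8/12 years.
Keep in ZAR, deliver into the forward: 37,000,000·1.06560223677·5.6115 = INR 221,246,197.21.
Swap to INR now, deposit: 37,000,000·5.8520·1.03325831841 = INR 223,725,224.14.
The quoted forward undervalues ZAR, so borrow ZAR, convert to INR at spot, deposit the INR at 5.03%, and buy ZAR forward at 5.6115 to cover the loan.
The gap between the two covered legs is INR 2,479,027.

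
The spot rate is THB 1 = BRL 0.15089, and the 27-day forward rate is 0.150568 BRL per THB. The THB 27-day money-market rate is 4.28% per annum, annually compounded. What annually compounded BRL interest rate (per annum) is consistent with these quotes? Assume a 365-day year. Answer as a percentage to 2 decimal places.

1.31%

T = 27/365 years.
CIP gives F = S · g_BRL/g_THB, so g_BRL/g_THB = 0.150568/0.15089 = 0.9978660.
THB growth factor: (1 + 0.0428)^(27/365) = 1.003105.
That pins the BRL growth at 1.0009644.
Annualise: 1.0009644^(365/27) − 1 = 0.013116 = 1.31%.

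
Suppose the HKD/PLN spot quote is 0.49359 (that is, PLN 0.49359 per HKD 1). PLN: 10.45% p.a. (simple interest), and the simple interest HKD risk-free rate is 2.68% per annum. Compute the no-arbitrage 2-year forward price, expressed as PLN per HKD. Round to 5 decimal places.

0.56639

T = 2 years.
PLN accumulates by 1 + 0.1045×2 = 1.209000.
Growth of 1 HKD over T: 1 + 0.0268×2 = 1.053600.
Forward (PLN per HKD) = 0.49359 × 1.209000 / 1.053600 = 0.5663917.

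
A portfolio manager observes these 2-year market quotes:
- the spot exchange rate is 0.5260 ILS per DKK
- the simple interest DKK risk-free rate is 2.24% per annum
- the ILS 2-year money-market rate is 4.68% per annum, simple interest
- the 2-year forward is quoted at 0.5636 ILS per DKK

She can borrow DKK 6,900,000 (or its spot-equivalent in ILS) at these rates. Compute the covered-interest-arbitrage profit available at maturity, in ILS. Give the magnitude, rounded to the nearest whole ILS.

T = 2 years.
Route A — deposit DKK, sell forward: 6,900,000 × 1.044800 × 0.5636 = ILS 4,063,060.03.
Route B — convert at spot, deposit ILS: 6,900,000 × 0.5260 × 1.093600 = ILS 3,969,111.84.
The quoted forward overvalues DKK, so borrow ILS, buy DKK at spot, deposit the DKK at 2.24%, and sell the proceeds forward at 0.5636.
Arbitrage profit = |4,063,060.03 − 3,969,111.84| = ILS 93,948.

ILS 93,948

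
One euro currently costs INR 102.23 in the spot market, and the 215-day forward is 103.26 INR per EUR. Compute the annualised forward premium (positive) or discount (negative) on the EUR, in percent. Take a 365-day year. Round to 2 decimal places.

+1.71%

T = 215/365 years.
Period premium: (103.26 − 102.23)/102.23 = 0.0100753.
×(1/T) gives 1.71% p.a.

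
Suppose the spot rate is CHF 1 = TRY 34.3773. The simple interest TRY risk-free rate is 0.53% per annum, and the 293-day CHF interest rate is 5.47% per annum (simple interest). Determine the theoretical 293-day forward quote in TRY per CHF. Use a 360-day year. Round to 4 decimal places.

T = 293/360 years.
TRY growth factor: 1 + 0.0053×293/360 = 1.00431361.
CHF accumulates by 1 + 0.0547×293/360 = 1.04451972.
CIP: F = S · (grow TRY)/(grow CHF) = 34.3773 × 1.00431361/1.04451972 = 33.054034 TRY per CHF.

33.0540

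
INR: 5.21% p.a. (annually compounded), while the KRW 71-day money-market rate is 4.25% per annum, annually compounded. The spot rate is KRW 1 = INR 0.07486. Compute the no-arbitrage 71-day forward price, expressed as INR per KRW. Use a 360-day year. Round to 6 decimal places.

T = 71/360 years.
INR accumulates by (1 + 0.0521)^(71/360) = 1.0100669.
KRW growth factor: (1 + 0.0425)^(71/360) = 1.0082425.
Forward (INR per KRW) = 0.07486 × 1.0100669 / 1.0082425 = 0.07499546.

0.074995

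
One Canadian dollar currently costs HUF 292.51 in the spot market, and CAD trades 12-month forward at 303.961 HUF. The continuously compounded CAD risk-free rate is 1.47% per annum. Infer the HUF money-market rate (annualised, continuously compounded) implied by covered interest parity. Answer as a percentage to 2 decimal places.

5.31%

T = 1 year.
F/S = 303.961/292.51 = 1.0391474 = (growth of HUF) / (growth of CAD).
CAD growth factor: e^(0.0147×1) = 1.0148086.
So the HUF growth factor = 1.0545357.
r = ln(1.0545357)/1 = 0.053101 → 5.31%.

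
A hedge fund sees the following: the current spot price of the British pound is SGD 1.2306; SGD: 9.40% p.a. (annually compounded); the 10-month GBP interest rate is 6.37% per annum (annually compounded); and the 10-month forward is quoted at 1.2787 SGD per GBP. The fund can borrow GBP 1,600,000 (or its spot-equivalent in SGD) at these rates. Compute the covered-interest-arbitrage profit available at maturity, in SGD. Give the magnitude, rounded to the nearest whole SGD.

T = 10/12 years.
Keep in GBP, deliver into the forward: 1,600,000·1.052808298·1.2787 = SGD 2,153,961.55.
Swap to SGD now, deposit: 1,600,000·1.2306·1.077741075 = SGD 2,122,029.07.
The quoted forward overvalues GBP, so borrow SGD, buy GBP at spot, deposit the GBP at 6.37%, and sell the proceeds forward at 1.2787.
Profit = 2,153,961.55 − 2,122,029.07 = SGD 31,932.

SGD 31,932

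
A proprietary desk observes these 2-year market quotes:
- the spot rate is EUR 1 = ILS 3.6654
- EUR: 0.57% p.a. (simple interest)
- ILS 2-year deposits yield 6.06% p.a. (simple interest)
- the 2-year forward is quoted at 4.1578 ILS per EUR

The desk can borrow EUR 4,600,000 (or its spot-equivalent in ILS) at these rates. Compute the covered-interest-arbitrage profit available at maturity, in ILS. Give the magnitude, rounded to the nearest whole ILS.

T = 2 years.
Route A — deposit EUR, sell forward: 4,600,000 × 1.011400 × 4.1578 = ILS 19,343,915.03.
Route B — convert at spot, deposit ILS: 4,600,000 × 3.6654 × 1.121200 = ILS 18,904,373.81.
The quoted forward overvalues EUR, so borrow ILS, buy EUR at spot, deposit the EUR at 0.57%, and sell the proceeds forward at 4.1578.
Arbitrage profit = |19,343,915.03 − 18,904,373.81| = ILS 439,541.

ILS 439,541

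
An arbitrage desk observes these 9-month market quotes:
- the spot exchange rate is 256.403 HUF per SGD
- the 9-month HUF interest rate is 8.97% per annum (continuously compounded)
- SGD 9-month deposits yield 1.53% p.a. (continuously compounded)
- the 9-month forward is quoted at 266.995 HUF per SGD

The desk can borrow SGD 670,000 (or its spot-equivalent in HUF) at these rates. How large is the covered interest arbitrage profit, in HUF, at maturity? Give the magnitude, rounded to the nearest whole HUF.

HUF 2,793,607

T = 9/12 years.
Invest the SGD and cover forward: 670,000 × 1.01154109037 × 266.995 = HUF 180,951,196.99.
Convert at spot and invest in HUF: 670,000 × 256.403 × 1.06958957487 = HUF 183,744,803.76.
The quoted forward undervalues SGD, so borrow SGD, convert to HUF at spot, deposit the HUF at 8.97%, and buy SGD forward at 266.995 to cover the loan.
The gap between the two covered legs is HUF 2,793,607.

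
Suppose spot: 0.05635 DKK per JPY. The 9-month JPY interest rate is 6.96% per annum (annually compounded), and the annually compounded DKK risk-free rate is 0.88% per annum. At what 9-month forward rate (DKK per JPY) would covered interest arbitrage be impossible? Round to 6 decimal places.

T = 9/12 years.
DKK accumulates by (1 + 0.0088)^(9/12) = 1.0065928.
JPY growth factor: (1 + 0.0696)^(9/12) = 1.0517585.
So F = 0.05635 × 1.0065928 / 1.0517585 = 0.05393016 (DKK/JPY).

0.053930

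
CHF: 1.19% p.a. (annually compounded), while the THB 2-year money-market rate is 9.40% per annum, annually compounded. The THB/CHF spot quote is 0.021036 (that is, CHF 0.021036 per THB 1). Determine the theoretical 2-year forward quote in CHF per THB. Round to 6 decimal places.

T = 2 years.
CHF growth factor: (1 + 0.0119)^2 = 1.0239416.
THB growth factor: (1 + 0.0940)^2 = 1.196836.
CIP: F = S · (grow CHF)/(grow THB) = 0.021036 × 1.0239416/1.196836 = 0.01799715 CHF per THB.

0.017997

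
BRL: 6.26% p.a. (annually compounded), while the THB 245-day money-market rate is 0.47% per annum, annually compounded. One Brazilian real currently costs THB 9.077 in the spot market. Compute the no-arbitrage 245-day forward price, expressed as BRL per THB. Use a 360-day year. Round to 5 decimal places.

0.11445

T = 245/360 years.
THB growth factor: (1 + 0.0047)^(245/360) = 1.0031962.
BRL accumulates by (1 + 0.0626)^(245/360) = 1.0421881.
So F = 9.077 × 1.0031962 / 1.0421881 = 8.737398 (THB/BRL).
Invert for BRL per THB: 1 / 8.737398 = 0.11445.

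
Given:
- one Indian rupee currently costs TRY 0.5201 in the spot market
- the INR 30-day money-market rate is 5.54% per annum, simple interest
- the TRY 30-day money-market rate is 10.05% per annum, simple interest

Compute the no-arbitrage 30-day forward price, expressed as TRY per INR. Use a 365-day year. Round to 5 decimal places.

T = 30/365 years.
Growth of 1 TRY over T: 1 + 0.1005×30/365 = 1.0082603.
Growth of 1 INR over T: 1 + 0.0554×30/365 = 1.0045534.
Forward (TRY per INR) = 0.5201 × 1.0082603 / 1.0045534 = 0.5220192.

0.52202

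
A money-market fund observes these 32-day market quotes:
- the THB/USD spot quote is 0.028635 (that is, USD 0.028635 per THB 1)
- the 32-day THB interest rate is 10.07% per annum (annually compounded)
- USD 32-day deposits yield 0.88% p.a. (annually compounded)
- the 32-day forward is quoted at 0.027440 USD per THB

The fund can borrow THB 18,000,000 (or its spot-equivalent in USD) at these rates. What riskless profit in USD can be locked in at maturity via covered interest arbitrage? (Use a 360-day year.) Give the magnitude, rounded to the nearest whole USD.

USD 17,681

T = 32/360 years.
Keep in THB, deliver into the forward: 18,000,000·1.00856504·0.027440 = USD 498,150.44.
Swap to USD now, deposit: 18,000,000·0.028635·1.0007791 = USD 515,831.57.
The quoted forward undervalues THB, so borrow THB, convert to USD at spot, deposit the USD at 0.88%, and buy THB forward at 0.027440 to cover the loan.
Profit = 515,831.57 − 498,150.44 = USD 17,681.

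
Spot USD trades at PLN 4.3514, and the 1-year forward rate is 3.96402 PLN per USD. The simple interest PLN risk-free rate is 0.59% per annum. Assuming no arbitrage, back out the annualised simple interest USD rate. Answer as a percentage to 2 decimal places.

10.42%

T = 1 year.
By CIP, F/S equals the PLN-to-USD growth ratio: 3.96402/4.3514 = 0.9109758.
The PLN side grows by 1 + 0.0059×1 = 1.005900.
That pins the USD growth at 1.1042006.
r = (1.1042006 − 1)/1 = 0.104201 → 10.42%.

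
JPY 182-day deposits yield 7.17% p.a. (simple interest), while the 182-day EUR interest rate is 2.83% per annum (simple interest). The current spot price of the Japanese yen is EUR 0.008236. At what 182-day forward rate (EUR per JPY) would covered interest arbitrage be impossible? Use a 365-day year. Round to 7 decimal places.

T = 182/365 years.
Growth of 1 EUR over T: 1 + 0.0283×182/365 = 1.0141112.
JPY accumulates by 1 + 0.0717×182/365 = 1.0357518.
CIP: F = S · (grow EUR)/(grow JPY) = 0.008236 × 1.0141112/1.0357518 = 0.008063920 EUR per JPY.

0.0080639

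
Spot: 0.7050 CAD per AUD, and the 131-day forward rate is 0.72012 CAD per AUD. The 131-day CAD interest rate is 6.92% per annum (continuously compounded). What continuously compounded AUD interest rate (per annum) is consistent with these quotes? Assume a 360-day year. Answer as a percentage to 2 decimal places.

1.09%

T = 131/360 years.
By CIP, F/S equals the CAD-to-AUD growth ratio: 0.72012/0.705 = 1.0214468.
CAD growth factor: e^(0.0692×131/360) = 1.0255008.
Hence g_AUD = 1.0039689.
r = ln(1.0039689)/(131/360) = 0.010885 → 1.09%.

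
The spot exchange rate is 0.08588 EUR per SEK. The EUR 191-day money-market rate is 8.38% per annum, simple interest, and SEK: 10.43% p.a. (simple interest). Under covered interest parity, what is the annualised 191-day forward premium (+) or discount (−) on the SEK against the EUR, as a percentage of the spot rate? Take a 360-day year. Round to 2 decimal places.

T = 191/360 years.
No-arbitrage forward: 0.08588 × 1.0444606 / 1.0553369 = 0.08499492 EUR/SEK.
(F − S)/S ÷ T = (0.08499492 − 0.08588)/0.08588/(191/360) = -0.019425 → -1.94%.

-1.94%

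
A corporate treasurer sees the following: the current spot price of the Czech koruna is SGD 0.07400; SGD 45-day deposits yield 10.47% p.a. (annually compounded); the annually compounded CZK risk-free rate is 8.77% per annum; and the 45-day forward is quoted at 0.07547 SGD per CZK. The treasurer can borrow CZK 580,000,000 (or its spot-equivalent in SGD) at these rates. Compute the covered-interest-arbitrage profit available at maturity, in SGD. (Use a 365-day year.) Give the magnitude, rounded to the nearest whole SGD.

T = 45/365 years.
Route A — deposit CZK, sell forward: 580,000,000 × 1.0104181189 × 0.07547 = SGD 44,228,628.15.
Route B — convert at spot, deposit SGD: 580,000,000 × 0.07400 × 1.0123518846 = SGD 43,450,142.89.
The quoted forward overvalues CZK, so borrow SGD, buy CZK at spot, deposit the CZK at 8.77%, and sell the proceeds forward at 0.07547.
Arbitrage profit = |44,228,628.15 − 43,450,142.89| = SGD 778,485.

SGD 778,485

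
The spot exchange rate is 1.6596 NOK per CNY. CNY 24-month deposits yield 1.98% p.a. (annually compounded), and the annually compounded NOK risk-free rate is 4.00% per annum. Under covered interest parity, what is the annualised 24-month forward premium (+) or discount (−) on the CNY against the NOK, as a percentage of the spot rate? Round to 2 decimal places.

T = 2 years.
CIP forward (NOK per CNY) = 1.6596 × 1.081600/1.039992 = 1.7259973.
(F − S)/S ÷ T = (1.7259973 − 1.6596)/1.6596/2 = 0.020004 → 2.00%.

+2.00%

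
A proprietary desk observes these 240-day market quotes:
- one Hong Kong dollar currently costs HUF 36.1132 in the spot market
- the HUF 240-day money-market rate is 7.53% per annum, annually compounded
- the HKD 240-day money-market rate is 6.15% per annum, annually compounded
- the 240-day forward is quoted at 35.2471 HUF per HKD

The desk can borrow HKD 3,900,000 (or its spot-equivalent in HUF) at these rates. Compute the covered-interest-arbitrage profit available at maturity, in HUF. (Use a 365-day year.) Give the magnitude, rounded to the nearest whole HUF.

HUF 4,762,346

T = 240/365 years.
Invest the HKD and cover forward: 3,900,000 × 1.04002382117 × 35.2471 = HUF 142,965,512.15.
Convert at spot and invest in HUF: 3,900,000 × 36.1132 × 1.04889453322 = HUF 147,727,858.42.
The quoted forward undervalues HKD, so borrow HKD, convert to HUF at spot, deposit the HUF at 7.53%, and buy HKD forward at 35.2471 to cover the loan.
Profit = 147,727,858.42 − 142,965,512.15 = HUF 4,762,346.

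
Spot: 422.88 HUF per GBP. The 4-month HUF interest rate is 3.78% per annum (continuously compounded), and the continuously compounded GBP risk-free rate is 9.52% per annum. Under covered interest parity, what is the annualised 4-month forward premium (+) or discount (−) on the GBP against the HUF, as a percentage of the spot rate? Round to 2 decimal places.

-5.69%

T = 4/12 years.
No-arbitrage forward: 422.88 × 1.0126797 / 1.0322422 = 414.86581 HUF/GBP.
(F − S)/S ÷ T = (414.86581 − 422.88)/422.88/(4/12) = -0.056854 → -5.69%.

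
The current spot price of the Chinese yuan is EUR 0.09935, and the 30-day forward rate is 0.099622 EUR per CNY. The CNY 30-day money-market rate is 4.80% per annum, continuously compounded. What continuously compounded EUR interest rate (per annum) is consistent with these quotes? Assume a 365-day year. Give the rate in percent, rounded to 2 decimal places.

T = 30/365 years.
CIP gives F = S · g_EUR/g_CNY, so g_EUR/g_CNY = 0.099622/0.09935 = 1.0027378.
CNY growth factor: e^(0.0480×30/365) = 1.003953.
Hence g_EUR = 1.0067016.
r = ln(1.0067016)/(30/365) = 0.081264 → 8.13%.

8.13%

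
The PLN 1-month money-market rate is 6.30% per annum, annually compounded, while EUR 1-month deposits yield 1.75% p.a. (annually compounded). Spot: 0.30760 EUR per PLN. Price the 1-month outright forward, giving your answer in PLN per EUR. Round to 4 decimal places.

3.2628

T = 1/12 years.
Growth of 1 EUR over T: (1 + 0.0175)^(1/12) = 1.0014468.
Growth of 1 PLN over T: (1 + 0.0630)^(1/12) = 1.0051042.
So F = 0.3076 × 1.0014468 / 1.0051042 = 0.3064807 (EUR/PLN).
Invert for PLN per EUR: 1 / 0.3064807 = 3.2628.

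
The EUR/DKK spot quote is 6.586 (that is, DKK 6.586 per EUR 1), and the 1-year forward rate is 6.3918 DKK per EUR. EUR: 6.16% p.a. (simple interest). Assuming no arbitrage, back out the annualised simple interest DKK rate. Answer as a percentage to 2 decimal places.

3.03%

T = 1 year.
CIP gives F = S · g_DKK/g_EUR, so g_DKK/g_EUR = 6.3918/6.586 = 0.9705132.
The EUR side grows by 1 + 0.0616×1 = 1.061600.
That pins the DKK growth at 1.0302968.
(1.0302968 − 1)/T = 0.030297, i.e. 3.03%.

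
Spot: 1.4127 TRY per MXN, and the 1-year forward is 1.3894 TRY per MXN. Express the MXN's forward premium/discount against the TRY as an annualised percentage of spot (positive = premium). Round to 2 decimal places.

-1.65%

T = 1 year.
(F − S)/S = (1.3894 − 1.4127)/1.4127 = -0.0164932.
×(1/T) gives -1.65% p.a.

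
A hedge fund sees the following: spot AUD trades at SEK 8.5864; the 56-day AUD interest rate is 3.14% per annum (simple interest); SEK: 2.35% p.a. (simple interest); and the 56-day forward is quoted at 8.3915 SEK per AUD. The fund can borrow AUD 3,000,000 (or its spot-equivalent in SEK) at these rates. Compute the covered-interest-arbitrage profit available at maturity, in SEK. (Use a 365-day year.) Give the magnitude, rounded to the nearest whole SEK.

T = 56/365 years.
Invest the AUD and cover forward: 3,000,000 × 1.0048175342 × 8.3915 = SEK 25,295,779.01.
Convert at spot and invest in SEK: 3,000,000 × 8.5864 × 1.0036054795 = SEK 25,852,074.27.
The quoted forward undervalues AUD, so borrow AUD, convert to SEK at spot, deposit the SEK at 2.35%, and buy AUD forward at 8.3915 to cover the loan.
The gap between the two covered legs is SEK 556,295.

SEK 556,295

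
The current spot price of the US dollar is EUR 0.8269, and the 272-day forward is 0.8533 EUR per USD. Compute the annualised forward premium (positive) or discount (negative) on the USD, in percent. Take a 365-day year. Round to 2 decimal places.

T = 272/365 years.
USD trades forward at +3.19265% vs spot over the period.
Annualise by dividing by T: 0.0319265 / (272/365) = 0.042843 → 4.28%.

+4.28%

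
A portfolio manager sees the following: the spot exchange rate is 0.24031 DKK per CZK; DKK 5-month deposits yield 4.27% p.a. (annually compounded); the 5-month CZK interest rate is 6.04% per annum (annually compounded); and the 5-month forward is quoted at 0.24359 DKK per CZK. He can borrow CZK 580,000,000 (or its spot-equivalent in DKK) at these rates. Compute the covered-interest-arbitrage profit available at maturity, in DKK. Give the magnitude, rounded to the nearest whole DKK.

T = 5/12 years.
Route A — deposit CZK, sell forward: 580,000,000 × 1.0247369185 × 0.24359 = DKK 144,777,086.27.
Route B — convert at spot, deposit DKK: 580,000,000 × 0.24031 × 1.01757494622 = DKK 141,829,392.49.
The quoted forward overvalues CZK, so borrow DKK, buy CZK at spot, deposit the CZK at 6.04%, and sell the proceeds forward at 0.24359.
The gap between the two covered legs is DKK 2,947,694.

DKK 2,947,694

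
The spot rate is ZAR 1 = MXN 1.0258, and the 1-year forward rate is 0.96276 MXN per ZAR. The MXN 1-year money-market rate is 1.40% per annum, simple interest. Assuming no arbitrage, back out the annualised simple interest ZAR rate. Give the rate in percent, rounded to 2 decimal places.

T = 1 year.
By CIP, F/S equals the MXN-to-ZAR growth ratio: 0.96276/1.0258 = 0.9385455.
MXN growth factor: 1 + 0.0140×1 = 1.014000.
That pins the ZAR growth at 1.0803951.
(1.0803951 − 1)/T = 0.080395, i.e. 8.04%.

8.04%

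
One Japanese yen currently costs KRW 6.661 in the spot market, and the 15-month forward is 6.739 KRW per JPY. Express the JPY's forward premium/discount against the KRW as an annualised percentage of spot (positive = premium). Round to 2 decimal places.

+0.94%

T = 15/12 years.
JPY trades forward at +1.17100% vs spot over the period.
Annualise by dividing by T: 0.0117100 / (15/12) = 0.009368 → 0.94%.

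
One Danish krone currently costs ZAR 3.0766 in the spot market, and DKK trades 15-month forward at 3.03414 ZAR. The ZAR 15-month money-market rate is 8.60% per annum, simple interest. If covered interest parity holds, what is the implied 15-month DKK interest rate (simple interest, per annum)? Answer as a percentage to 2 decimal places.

T = 15/12 years.
CIP gives F = S · g_ZAR/g_DKK, so g_ZAR/g_DKK = 3.03414/3.0766 = 0.9861991.
ZAR growth factor: 1 + 0.0860×15/12 = 1.107500.
Hence g_DKK = 1.1229984.
(1.1229984 − 1)/T = 0.098399, i.e. 9.84%.

9.84%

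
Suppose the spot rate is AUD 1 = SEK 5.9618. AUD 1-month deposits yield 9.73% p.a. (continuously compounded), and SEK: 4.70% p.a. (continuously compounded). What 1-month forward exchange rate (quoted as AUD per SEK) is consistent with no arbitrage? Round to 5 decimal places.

0.16844

T = 1/12 years.
Growth of 1 SEK over T: e^(0.0470×1/12) = 1.0039243.
AUD accumulates by e^(0.0973×1/12) = 1.0081413.
So F = 5.9618 × 1.0039243 / 1.0081413 = 5.936862 (SEK/AUD).
Quoted the other way: 1/5.936862 = 0.16844 AUD per SEK.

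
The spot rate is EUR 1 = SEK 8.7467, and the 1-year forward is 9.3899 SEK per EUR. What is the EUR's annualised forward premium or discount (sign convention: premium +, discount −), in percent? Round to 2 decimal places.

T = 1 year.
(F − S)/S = (9.3899 − 8.7467)/8.7467 = 0.0735363.
×(1/T) gives 7.35% p.a.

+7.35%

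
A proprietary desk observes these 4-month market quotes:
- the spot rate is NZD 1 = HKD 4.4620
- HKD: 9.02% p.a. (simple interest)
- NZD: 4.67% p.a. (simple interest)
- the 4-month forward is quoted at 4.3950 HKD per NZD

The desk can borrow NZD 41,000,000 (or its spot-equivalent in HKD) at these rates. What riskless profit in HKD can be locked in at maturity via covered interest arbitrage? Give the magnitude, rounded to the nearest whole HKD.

T = 4/12 years.
Route A — deposit NZD, sell forward: 41,000,000 × 1.01556666667 × 4.3950 = HKD 183,000,035.50.
Route B — convert at spot, deposit HKD: 41,000,000 × 4.4620 × 1.03006666667 = HKD 188,442,456.13.
The quoted forward undervalues NZD, so borrow NZD, convert to HKD at spot, deposit the HKD at 9.02%, and buy NZD forward at 4.3950 to cover the loan.
The gap between the two covered legs is HKD 5,442,421.

HKD 5,442,421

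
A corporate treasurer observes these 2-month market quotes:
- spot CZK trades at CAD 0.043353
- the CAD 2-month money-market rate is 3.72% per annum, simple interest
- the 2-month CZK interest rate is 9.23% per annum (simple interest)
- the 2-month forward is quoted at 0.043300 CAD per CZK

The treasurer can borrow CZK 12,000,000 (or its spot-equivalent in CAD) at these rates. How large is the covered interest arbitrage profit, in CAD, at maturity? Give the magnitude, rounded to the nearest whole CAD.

T = 2/12 years.
Keep in CZK, deliver into the forward: 12,000,000·1.01538333·0.043300 = CAD 527,593.18.
Swap to CAD now, deposit: 12,000,000·0.043353·1.006200 = CAD 523,461.46.
The quoted forward overvalues CZK, so borrow CAD, buy CZK at spot, deposit the CZK at 9.23%, and sell the proceeds forward at 0.043300.
The gap between the two covered legs is CAD 4,132.

CAD 4,132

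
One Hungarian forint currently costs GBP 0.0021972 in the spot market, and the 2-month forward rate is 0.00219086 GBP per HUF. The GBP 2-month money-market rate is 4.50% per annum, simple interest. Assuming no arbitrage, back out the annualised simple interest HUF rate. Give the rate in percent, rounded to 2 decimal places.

T = 2/12 years.
F/S = 0.00219086/0.0021972 = 0.9971145 = (growth of GBP) / (growth of HUF).
The GBP side grows by 1 + 0.0450×2/12 = 1.007500.
That pins the HUF growth at 1.0104156.
r = (1.0104156 − 1)/(2/12) = 0.062494 → 6.25%.

6.25%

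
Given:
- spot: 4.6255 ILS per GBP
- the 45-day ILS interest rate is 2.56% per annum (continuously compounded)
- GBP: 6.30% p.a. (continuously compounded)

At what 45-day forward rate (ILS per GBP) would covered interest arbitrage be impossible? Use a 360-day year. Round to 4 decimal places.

4.6039

T = 45/360 years.
ILS accumulates by e^(0.0256×45/360) = 1.0032051.
GBP accumulates by e^(0.0630×45/360) = 1.0079061.
CIP: F = S · (grow ILS)/(grow GBP) = 4.6255 × 1.0032051/1.0079061 = 4.603926 ILS per GBP.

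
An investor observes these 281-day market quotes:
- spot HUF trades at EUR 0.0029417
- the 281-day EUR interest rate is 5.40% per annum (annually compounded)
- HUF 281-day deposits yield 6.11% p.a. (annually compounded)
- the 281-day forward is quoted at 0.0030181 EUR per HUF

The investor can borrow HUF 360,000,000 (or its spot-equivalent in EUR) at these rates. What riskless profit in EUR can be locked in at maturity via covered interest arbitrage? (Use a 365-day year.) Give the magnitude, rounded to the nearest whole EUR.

T = 281/365 years.
Route A — deposit HUF, sell forward: 360,000,000 × 1.04671593 × 0.0030181 = EUR 1,137,273.61.
Route B — convert at spot, deposit EUR: 360,000,000 × 0.0029417 × 1.041319837 = EUR 1,102,770.20.
The quoted forward overvalues HUF, so borrow EUR, buy HUF at spot, deposit the HUF at 6.11%, and sell the proceeds forward at 0.0030181.
Profit = 1,137,273.61 − 1,102,770.20 = EUR 34,503.

EUR 34,503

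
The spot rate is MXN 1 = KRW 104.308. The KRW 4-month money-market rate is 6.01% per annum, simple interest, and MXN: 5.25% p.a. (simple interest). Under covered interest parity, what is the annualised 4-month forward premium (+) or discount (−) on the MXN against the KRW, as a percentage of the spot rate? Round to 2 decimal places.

+0.75%

T = 4/12 years.
CIP forward (KRW per MXN) = 104.308 × 1.0200333/1.017500 = 104.567699.
Annualised premium = (F − S)/S × (1/T) = (104.567699 − 104.308)/104.308 ÷ (4/12) = 0.75%.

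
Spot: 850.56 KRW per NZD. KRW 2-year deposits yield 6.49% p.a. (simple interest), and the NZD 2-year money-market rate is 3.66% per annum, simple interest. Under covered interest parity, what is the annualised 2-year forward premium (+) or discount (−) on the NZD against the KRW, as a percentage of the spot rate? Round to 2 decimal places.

T = 2 years.
No-arbitrage forward: 850.56 × 1.129800 / 1.073200 = 895.41808 KRW/NZD.
(F − S)/S ÷ T = (895.41808 − 850.56)/850.56/2 = 0.026370 → 2.64%.

+2.64%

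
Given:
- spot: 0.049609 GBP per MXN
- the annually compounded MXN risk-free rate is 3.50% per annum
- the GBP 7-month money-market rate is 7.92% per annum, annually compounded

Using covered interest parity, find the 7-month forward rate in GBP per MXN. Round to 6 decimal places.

0.050834

T = 7/12 years.
Growth of 1 GBP over T: (1 + 0.0792)^(7/12) = 1.0454649.
MXN accumulates by (1 + 0.0350)^(7/12) = 1.0202702.
CIP: F = S · (grow GBP)/(grow MXN) = 0.049609 × 1.0454649/1.0202702 = 0.05083405 GBP per MXN.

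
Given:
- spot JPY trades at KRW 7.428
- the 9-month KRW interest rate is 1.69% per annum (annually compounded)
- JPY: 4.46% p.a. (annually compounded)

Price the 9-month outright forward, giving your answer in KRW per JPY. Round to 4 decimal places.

7.2798

T = 9/12 years.
KRW accumulates by (1 + 0.0169)^(9/12) = 1.0126484.
JPY growth factor: (1 + 0.0446)^(9/12) = 1.0332669.
Forward (KRW per JPY) = 7.428 × 1.0126484 / 1.0332669 = 7.279777.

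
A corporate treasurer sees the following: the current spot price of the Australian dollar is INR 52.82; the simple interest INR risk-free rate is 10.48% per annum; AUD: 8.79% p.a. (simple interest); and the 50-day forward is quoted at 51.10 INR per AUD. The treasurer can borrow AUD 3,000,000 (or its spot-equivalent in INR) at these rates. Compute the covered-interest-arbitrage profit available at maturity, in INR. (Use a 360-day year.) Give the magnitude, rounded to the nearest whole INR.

T = 50/360 years.
Route A — deposit AUD, sell forward: 3,000,000 × 1.01220833333 × 51.10 = INR 155,171,537.50.
Route B — convert at spot, deposit INR: 3,000,000 × 52.82 × 1.01455555556 = INR 160,766,473.33.
The quoted forward undervalues AUD, so borrow AUD, convert to INR at spot, deposit the INR at 10.48%, and buy AUD forward at 51.10 to cover the loan.
Arbitrage profit = |155,171,537.50 − 160,766,473.33| = INR 5,594,936.

INR 5,594,936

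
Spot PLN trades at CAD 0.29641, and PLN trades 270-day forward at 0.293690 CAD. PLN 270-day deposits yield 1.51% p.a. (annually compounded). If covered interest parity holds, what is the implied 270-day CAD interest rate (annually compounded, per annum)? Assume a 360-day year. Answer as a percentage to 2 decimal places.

0.27%

T = 270/360 years.
CIP gives F = S · g_CAD/g_PLN, so g_CAD/g_PLN = 0.29369/0.29641 = 0.9908235.
The PLN side grows by (1 + 0.0151)^(270/360) = 1.0113038.
Hence g_CAD = 1.0020236.
r = 1.0020236^(360/270) − 1 = 0.002699 → 0.27%.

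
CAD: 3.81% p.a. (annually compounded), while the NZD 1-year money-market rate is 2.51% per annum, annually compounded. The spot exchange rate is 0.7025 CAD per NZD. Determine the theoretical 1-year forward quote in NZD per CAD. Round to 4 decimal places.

T = 1 year.
Growth of 1 CAD over T: (1 + 0.0381)^1 = 1.038100.
NZD growth factor: (1 + 0.0251)^1 = 1.025100.
Forward (CAD per NZD) = 0.7025 × 1.038100 / 1.025100 = 0.7114089.
Quoted the other way: 1/0.7114089 = 1.4057 NZD per CAD.

1.4057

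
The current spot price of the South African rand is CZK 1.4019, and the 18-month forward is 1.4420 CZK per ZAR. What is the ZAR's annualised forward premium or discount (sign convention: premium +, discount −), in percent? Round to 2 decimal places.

+1.91%

T = 18/12 years.
(F − S)/S = (1.4420 − 1.4019)/1.4019 = 0.0286040.
×(1/T) gives 1.91% p.a.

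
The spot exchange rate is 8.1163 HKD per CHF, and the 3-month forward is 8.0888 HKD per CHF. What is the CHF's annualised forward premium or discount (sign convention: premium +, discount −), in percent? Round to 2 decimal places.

T = 3/12 years.
(F − S)/S = (8.0888 − 8.1163)/8.1163 = -0.0033882.
Annualise by dividing by T: -0.0033882 / (3/12) = -0.013553 → -1.36%.

-1.36%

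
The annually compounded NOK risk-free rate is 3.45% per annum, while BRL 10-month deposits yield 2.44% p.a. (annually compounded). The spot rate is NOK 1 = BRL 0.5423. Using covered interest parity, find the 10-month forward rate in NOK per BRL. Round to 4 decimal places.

T = 10/12 years.
BRL accumulates by (1 + 0.0244)^(10/12) = 1.0202924.
Growth of 1 NOK over T: (1 + 0.0345)^(10/12) = 1.0286684.
CIP: F = S · (grow BRL)/(grow NOK) = 0.5423 × 1.0202924/1.0286684 = 0.5378843 BRL per NOK.
Quoted the other way: 1/0.5378843 = 1.8591 NOK per BRL.

1.8591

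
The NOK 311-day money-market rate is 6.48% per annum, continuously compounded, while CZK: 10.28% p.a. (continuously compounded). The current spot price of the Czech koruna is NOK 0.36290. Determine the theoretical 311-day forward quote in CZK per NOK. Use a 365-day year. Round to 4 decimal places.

T = 311/365 years.
NOK growth factor: e^(0.0648×311/365) = 1.0567658.
CZK accumulates by e^(0.1028×311/365) = 1.0915418.
Forward (NOK per CZK) = 0.3629 × 1.0567658 / 1.0915418 = 0.3513382.
Quoted the other way: 1/0.3513382 = 2.8463 CZK per NOK.

2.8463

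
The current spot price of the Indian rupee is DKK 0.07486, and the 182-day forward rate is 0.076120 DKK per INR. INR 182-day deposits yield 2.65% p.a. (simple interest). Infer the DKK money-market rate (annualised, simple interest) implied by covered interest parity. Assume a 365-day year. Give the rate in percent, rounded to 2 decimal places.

6.07%

T = 182/365 years.
F/S = 0.07612/0.07486 = 1.0168314 = (growth of DKK) / (growth of INR).
The INR side grows by 1 + 0.0265×182/365 = 1.0132137.
Hence g_DKK = 1.0302675.
r = (1.0302675 − 1)/(182/365) = 0.060701 → 6.07%.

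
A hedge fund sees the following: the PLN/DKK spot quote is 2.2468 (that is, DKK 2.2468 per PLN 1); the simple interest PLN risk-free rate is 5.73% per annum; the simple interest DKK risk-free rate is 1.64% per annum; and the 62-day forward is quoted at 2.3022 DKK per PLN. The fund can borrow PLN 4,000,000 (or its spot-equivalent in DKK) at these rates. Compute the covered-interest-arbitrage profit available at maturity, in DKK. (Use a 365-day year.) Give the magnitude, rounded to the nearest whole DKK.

T = 62/365 years.
Invest the PLN and cover forward: 4,000,000 × 1.009733151 × 2.3022 = DKK 9,298,430.64.
Convert at spot and invest in DKK: 4,000,000 × 2.2468 × 1.002785753 = DKK 9,012,236.12.
The quoted forward overvalues PLN, so borrow DKK, buy PLN at spot, deposit the PLN at 5.73%, and sell the proceeds forward at 2.3022.
Profit = 9,298,430.64 − 9,012,236.12 = DKK 286,195.

DKK 286,195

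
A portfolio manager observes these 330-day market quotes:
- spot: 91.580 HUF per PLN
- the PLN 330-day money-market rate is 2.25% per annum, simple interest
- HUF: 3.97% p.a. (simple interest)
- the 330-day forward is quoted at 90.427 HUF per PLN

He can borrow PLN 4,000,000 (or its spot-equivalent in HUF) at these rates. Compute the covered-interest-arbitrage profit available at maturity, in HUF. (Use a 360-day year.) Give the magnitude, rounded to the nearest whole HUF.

T = 330/360 years.
Keep in PLN, deliver into the forward: 4,000,000·1.020625·90.427 = HUF 369,168,227.50.
Swap to HUF now, deposit: 4,000,000·91.580·1.03639166667 = HUF 379,650,995.33.
The quoted forward undervalues PLN, so borrow PLN, convert to HUF at spot, deposit the HUF at 3.97%, and buy PLN forward at 90.427 to cover the loan.
Profit = 379,650,995.33 − 369,168,227.50 = HUF 10,482,768.

HUF 10,482,768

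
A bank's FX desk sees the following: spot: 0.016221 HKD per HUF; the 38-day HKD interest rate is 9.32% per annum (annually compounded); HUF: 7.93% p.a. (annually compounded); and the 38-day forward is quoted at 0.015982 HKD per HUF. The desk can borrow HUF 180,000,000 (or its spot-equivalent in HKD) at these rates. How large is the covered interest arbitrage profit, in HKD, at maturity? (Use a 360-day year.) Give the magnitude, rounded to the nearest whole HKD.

T = 38/360 years.
Route A — deposit HUF, sell forward: 180,000,000 × 1.008087758 × 0.015982 = HKD 2,900,026.54.
Route B — convert at spot, deposit HKD: 180,000,000 × 0.016221 × 1.009450344 = HKD 2,947,372.93.
The quoted forward undervalues HUF, so borrow HUF, convert to HKD at spot, deposit the HKD at 9.32%, and buy HUF forward at 0.015982 to cover the loan.
The gap between the two covered legs is HKD 47,346.

HKD 47,346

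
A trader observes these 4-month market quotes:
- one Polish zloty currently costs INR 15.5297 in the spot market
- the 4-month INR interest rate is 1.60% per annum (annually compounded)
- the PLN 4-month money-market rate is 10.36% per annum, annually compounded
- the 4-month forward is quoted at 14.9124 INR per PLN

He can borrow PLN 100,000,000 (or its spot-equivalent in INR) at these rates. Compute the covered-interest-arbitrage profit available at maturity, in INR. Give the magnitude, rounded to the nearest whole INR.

T = 4/12 years.
Invest the PLN and cover forward: 100,000,000 × 1.033405012949 × 14.9124 = INR 1,541,054,891.51.
Convert at spot and invest in INR: 100,000,000 × 15.5297 × 1.005305139063 = INR 1,561,208,721.81.
The quoted forward undervalues PLN, so borrow PLN, convert to INR at spot, deposit the INR at 1.60%, and buy PLN forward at 14.9124 to cover the loan.
The gap between the two covered legs is INR 20,153,830.

INR 20,153,830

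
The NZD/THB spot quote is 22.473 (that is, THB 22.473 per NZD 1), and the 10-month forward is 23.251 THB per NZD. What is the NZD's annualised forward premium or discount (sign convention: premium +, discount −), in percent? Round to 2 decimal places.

T = 10/12 years.
NZD trades forward at +3.46193% vs spot over the period.
Annualise by dividing by T: 0.0346193 / (10/12) = 0.041543 → 4.15%.

+4.15%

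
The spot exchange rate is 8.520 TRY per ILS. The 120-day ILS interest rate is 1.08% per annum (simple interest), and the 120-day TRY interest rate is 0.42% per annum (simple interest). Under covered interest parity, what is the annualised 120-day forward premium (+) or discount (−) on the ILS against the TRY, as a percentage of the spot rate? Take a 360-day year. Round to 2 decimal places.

T = 120/360 years.
CIP forward (TRY per ILS) = 8.52 × 1.001400/1.003600 = 8.501323.
Annualised premium = (F − S)/S × (1/T) = (8.501323 − 8.52)/8.52 ÷ (120/360) = -0.66%.

-0.66%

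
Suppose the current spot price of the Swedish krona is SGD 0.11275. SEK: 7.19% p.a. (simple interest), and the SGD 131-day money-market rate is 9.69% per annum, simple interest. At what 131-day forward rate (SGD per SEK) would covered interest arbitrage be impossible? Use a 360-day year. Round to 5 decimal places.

T = 131/360 years.
SGD growth factor: 1 + 0.0969×131/360 = 1.0352608.
Growth of 1 SEK over T: 1 + 0.0719×131/360 = 1.0261636.
CIP: F = S · (grow SGD)/(grow SEK) = 0.11275 × 1.0352608/1.0261636 = 0.1137496 SGD per SEK.

0.11375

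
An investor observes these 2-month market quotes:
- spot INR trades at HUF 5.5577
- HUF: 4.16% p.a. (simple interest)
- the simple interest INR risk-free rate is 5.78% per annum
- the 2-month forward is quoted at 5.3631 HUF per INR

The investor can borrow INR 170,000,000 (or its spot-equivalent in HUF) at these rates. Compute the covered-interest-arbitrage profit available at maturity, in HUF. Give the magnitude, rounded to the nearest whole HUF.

HUF 30,849,706

T = 2/12 years.
Invest the INR and cover forward: 170,000,000 × 1.00963333333 × 5.3631 = HUF 920,509,970.10.
Convert at spot and invest in HUF: 170,000,000 × 5.5577 × 1.00693333333 = HUF 951,359,675.73.
The quoted forward undervalues INR, so borrow INR, convert to HUF at spot, deposit the HUF at 4.16%, and buy INR forward at 5.3631 to cover the loan.
The gap between the two covered legs is HUF 30,849,706.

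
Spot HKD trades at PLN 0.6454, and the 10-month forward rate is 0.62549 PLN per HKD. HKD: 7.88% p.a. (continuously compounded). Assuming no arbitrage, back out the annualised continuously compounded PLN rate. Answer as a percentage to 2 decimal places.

4.12%

T = 10/12 years.
CIP gives F = S · g_PLN/g_HKD, so g_PLN/g_HKD = 0.62549/0.6454 = 0.9691509.
The HKD side grows by e^(0.0788×10/12) = 1.0678707.
That pins the PLN growth at 1.0349278.
Take logs: ln 1.0349278 / (10/12) = 0.041198, so 4.12%.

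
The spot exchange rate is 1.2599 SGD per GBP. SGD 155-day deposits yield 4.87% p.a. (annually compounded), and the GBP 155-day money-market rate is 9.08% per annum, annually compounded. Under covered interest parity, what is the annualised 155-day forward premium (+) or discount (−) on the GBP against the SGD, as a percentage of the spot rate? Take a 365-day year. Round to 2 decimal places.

-3.90%

T = 155/365 years.
F = S · g_SGD/g_GBP = 1.2599 × 1.0203983/1.0375971 = 1.2390164.
(F − S)/S ÷ T = (1.2390164 − 1.2599)/1.2599/(155/365) = -0.039033 → -3.90%.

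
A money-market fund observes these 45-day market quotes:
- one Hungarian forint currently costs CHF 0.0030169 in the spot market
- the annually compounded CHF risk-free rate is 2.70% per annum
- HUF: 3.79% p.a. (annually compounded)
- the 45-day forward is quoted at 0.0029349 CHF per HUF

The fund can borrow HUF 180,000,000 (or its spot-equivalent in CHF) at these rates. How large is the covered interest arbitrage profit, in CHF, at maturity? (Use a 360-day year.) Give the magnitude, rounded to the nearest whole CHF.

T = 45/360 years.
Keep in HUF, deliver into the forward: 180,000,000·1.00466076·0.0029349 = CHF 530,744.20.
Swap to CHF now, deposit: 180,000,000·0.0030169·1.00333579 = CHF 544,853.47.
The quoted forward undervalues HUF, so borrow HUF, convert to CHF at spot, deposit the CHF at 2.70%, and buy HUF forward at 0.0029349 to cover the loan.
The gap between the two covered legs is CHF 14,109.

CHF 14,109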